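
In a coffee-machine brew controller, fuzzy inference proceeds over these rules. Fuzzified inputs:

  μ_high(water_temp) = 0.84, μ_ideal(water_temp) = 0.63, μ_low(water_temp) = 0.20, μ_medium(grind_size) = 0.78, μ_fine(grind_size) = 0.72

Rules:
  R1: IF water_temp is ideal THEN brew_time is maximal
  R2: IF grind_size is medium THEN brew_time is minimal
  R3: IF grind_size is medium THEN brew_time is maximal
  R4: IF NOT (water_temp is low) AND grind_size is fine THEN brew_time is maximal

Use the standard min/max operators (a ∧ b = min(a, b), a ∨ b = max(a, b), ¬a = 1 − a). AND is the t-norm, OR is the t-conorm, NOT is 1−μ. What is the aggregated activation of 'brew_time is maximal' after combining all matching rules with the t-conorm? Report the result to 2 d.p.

R1: ideal=0.63 → w = 0.63
R2: medium=0.78 → w = 0.78
R3: medium=0.78 → w = 0.78
R4: ¬low=1−0.20=0.80, fine=0.72; AND[min(a, b)] → w = 0.72
Rules with consequent 'maximal': {R1, R3, R4} → strengths 0.63, 0.78, 0.72
Aggregate via t-conorm [max(a, b)]: 0.78

0.78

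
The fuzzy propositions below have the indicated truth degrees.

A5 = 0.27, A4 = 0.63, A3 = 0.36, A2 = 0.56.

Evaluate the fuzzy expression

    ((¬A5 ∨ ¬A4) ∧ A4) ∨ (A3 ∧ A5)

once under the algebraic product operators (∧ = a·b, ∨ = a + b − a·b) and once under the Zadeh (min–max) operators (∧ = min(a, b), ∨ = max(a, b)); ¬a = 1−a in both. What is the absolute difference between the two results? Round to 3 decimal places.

0.061

Under algebraic product:
  ¬A5 = 1 − 0.2700 = 0.7300
  ¬A4 = 1 − 0.6300 = 0.3700
  ¬A5 ∨ ¬A4 = a + b − a·b on (0.7300, 0.3700) = 0.8299
  (¬A5 ∨ ¬A4) ∧ A4 = a·b on (0.8299, 0.6300) = 0.5228
  A3 ∧ A5 = a·b on (0.3600, 0.2700) = 0.0972
  ((¬A5 ∨ ¬A4) ∧ A4) ∨ (A3 ∧ A5) = a + b − a·b on (0.5228, 0.0972) = 0.5692
  → value = 0.5692
Under Zadeh (min–max):
  ¬A5 = 1 − 0.27 = 0.73
  ¬A4 = 1 − 0.63 = 0.37
  ¬A5 ∨ ¬A4 = max(a, b) on (0.73, 0.37) = 0.73
  (¬A5 ∨ ¬A4) ∧ A4 = min(a, b) on (0.73, 0.63) = 0.63
  A3 ∧ A5 = min(a, b) on (0.36, 0.27) = 0.27
  ((¬A5 ∨ ¬A4) ∧ A4) ∨ (A3 ∧ A5) = max(a, b) on (0.63, 0.27) = 0.63
  → value = 0.6300
|0.5692 − 0.6300| = 0.061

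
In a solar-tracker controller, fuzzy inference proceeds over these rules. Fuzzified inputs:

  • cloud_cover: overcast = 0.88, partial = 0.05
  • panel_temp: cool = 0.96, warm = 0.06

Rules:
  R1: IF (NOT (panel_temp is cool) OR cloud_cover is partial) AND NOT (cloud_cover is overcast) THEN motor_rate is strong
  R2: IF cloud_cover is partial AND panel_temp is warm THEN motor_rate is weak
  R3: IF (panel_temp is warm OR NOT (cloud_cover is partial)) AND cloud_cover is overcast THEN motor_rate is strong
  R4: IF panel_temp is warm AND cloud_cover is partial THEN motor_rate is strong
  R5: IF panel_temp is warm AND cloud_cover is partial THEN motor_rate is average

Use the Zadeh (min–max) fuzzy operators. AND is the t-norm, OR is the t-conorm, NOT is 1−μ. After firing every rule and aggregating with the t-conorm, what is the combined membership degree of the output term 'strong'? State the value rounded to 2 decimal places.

0.88

R1: (¬cool=1−0.96=0.04 OR partial=0.05) = 0.05; AND[min(a, b)] with ¬overcast=1−0.88=0.12 → w = 0.05
R2: partial=0.05, warm=0.06; AND[min(a, b)] → w = 0.05
R3: (warm=0.06 OR ¬partial=1−0.05=0.95) = 0.95; AND[min(a, b)] with overcast=0.88 → w = 0.88
R4: warm=0.06, partial=0.05; AND[min(a, b)] → w = 0.05
R5: warm=0.06, partial=0.05; AND[min(a, b)] → w = 0.05
Rules with consequent 'strong': {R1, R3, R4} → strengths 0.05, 0.88, 0.05
Aggregate via t-conorm [max(a, b)]: 0.88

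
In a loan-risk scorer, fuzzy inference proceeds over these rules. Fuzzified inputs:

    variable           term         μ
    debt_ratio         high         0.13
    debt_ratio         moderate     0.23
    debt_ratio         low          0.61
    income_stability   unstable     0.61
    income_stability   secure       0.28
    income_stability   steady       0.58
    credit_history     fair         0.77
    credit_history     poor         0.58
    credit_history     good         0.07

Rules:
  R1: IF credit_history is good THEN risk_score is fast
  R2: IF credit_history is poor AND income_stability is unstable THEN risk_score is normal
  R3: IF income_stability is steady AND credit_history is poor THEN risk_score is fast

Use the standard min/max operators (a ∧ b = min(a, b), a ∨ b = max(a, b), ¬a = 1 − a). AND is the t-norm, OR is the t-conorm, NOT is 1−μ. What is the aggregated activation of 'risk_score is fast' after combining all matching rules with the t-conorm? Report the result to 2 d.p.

0.58

R1: good=0.07 → w = 0.07
R2: poor=0.58, unstable=0.61; AND[min(a, b)] → w = 0.58
R3: steady=0.58, poor=0.58; AND[min(a, b)] → w = 0.58
Rules with consequent 'fast': {R1, R3} → strengths 0.07, 0.58
Aggregate via t-conorm [max(a, b)]: 0.58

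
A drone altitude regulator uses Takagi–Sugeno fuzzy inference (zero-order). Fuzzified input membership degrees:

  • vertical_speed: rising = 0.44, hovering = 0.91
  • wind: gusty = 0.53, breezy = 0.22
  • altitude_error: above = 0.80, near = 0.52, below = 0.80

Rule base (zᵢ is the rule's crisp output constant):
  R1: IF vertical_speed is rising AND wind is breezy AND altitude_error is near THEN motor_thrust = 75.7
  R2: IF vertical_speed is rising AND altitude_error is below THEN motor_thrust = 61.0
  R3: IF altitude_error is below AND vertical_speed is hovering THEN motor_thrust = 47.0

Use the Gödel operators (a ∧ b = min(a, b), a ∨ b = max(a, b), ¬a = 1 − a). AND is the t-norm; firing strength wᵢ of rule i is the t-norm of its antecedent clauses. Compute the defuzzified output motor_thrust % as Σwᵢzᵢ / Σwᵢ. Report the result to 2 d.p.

R1 (z=75.7): rising=0.44, breezy=0.22, near=0.52; AND[min(a, b)] → w = 0.22
R2 (z=61.0): rising=0.44, below=0.80; AND[min(a, b)] → w = 0.44
R3 (z=47.0): below=0.80, hovering=0.91; AND[min(a, b)] → w = 0.80
Weighted average = (0.22·75.7 + 0.44·61.0 + 0.80·47.0) / (0.22 + 0.44 + 0.80)
  = 81.0940 / 1.4600 = 55.54

55.54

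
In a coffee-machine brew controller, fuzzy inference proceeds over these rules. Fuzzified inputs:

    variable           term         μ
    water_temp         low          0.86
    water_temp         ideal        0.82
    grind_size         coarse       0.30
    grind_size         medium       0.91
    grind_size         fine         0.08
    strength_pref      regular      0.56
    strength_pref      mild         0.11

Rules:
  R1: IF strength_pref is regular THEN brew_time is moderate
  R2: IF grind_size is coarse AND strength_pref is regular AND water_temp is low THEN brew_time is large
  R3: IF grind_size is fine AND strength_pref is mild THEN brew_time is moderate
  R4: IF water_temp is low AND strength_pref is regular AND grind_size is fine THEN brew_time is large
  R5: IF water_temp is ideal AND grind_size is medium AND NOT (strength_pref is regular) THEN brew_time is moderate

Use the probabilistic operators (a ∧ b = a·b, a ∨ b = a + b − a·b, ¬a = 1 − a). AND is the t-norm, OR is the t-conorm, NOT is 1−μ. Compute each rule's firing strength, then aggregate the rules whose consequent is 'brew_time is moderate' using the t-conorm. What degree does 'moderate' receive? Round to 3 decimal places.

0.707

R1: regular=0.56 → w = 0.5600
R2: coarse=0.30, regular=0.56, low=0.86; AND[a·b] → w = 0.1445
R3: fine=0.08, mild=0.11; AND[a·b] → w = 0.0088
R4: low=0.86, regular=0.56, fine=0.08; AND[a·b] → w = 0.0385
R5: ideal=0.82, medium=0.91, ¬regular=1−0.56=0.44; AND[a·b] → w = 0.3283
Rules with consequent 'moderate': {R1, R3, R5} → strengths 0.5600, 0.0088, 0.3283
Aggregate via t-conorm [a + b − a·b]: 0.7071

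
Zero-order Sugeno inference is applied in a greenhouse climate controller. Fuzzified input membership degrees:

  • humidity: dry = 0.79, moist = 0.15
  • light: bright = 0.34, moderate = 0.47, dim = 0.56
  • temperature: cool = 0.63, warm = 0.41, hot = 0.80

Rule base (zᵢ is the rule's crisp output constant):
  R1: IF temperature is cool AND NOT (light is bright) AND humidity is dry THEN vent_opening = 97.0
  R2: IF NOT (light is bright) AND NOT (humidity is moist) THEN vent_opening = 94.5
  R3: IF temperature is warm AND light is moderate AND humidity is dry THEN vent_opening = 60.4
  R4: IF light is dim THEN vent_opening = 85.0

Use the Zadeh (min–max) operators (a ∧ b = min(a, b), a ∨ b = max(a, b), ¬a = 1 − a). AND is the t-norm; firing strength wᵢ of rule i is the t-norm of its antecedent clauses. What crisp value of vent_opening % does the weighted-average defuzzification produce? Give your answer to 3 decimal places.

R1 (z=97.0): cool=0.63, ¬bright=1−0.34=0.66, dry=0.79; AND[min(a, b)] → w = 0.63
R2 (z=94.5): ¬bright=1−0.34=0.66, ¬moist=1−0.15=0.85; AND[min(a, b)] → w = 0.66
R3 (z=60.4): warm=0.41, moderate=0.47, dry=0.79; AND[min(a, b)] → w = 0.41
R4 (z=85.0): dim=0.56 → w = 0.56
Weighted average = (0.63·97.0 + 0.66·94.5 + 0.41·60.4 + 0.56·85.0) / (0.63 + 0.66 + 0.41 + 0.56)
  = 195.8440 / 2.2600 = 86.657

86.657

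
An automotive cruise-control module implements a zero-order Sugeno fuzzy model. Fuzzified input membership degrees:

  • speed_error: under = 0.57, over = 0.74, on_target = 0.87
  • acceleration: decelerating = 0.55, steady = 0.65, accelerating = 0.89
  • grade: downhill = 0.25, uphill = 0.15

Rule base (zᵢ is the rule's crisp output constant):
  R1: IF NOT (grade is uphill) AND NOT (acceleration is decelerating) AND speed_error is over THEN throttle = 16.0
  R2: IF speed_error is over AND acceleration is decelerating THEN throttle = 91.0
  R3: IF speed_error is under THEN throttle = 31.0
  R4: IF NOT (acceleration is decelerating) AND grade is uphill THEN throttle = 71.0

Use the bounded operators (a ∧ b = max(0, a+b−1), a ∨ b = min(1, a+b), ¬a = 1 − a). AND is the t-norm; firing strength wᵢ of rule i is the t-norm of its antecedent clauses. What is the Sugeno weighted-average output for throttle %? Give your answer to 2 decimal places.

R1 (z=16.0): ¬uphill=1−0.15=0.85, ¬decelerating=1−0.55=0.45, over=0.74; AND[max(0, a+b−1)] → w = 0.04
R2 (z=91.0): over=0.74, decelerating=0.55; AND[max(0, a+b−1)] → w = 0.29
R3 (z=31.0): under=0.57 → w = 0.57
R4 (z=71.0): ¬decelerating=1−0.55=0.45, uphill=0.15; AND[max(0, a+b−1)] → w = 0.00
Weighted average = (0.04·16.0 + 0.29·91.0 + 0.57·31.0 + 0.00·71.0) / (0.04 + 0.29 + 0.57 + 0.00)
  = 44.7000 / 0.9000 = 49.67

49.67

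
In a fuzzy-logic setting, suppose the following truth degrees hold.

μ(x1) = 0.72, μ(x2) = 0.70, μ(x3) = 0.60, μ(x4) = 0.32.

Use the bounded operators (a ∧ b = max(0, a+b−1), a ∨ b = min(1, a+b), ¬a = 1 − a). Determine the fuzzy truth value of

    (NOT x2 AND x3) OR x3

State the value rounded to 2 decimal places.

0.60

NOT x2 = 1 − 0.70 = 0.30
NOT x2 AND x3 = max(0, a+b−1) on (0.30, 0.60) = 0.00
(NOT x2 AND x3) OR x3 = min(1, a+b) on (0.00, 0.60) = 0.60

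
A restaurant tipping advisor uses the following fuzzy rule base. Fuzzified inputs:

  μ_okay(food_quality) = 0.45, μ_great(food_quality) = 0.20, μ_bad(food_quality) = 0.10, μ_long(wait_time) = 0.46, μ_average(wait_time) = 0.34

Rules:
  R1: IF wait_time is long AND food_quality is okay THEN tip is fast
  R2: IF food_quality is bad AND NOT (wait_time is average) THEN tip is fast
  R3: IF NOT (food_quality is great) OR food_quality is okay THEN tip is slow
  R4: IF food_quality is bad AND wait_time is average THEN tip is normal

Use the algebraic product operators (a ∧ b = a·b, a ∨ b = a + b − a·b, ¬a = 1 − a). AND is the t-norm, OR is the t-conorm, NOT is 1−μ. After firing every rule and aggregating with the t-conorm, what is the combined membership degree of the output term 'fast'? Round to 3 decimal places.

R1: long=0.46, okay=0.45; AND[a·b] → w = 0.2070
R2: bad=0.10, ¬average=1−0.34=0.66; AND[a·b] → w = 0.0660
R3: ¬great=1−0.20=0.80, okay=0.45; OR[a + b − a·b] → w = 0.8900
R4: bad=0.10, average=0.34; AND[a·b] → w = 0.0340
Rules with consequent 'fast': {R1, R2} → strengths 0.2070, 0.0660
Aggregate via t-conorm [a + b − a·b]: 0.2593

0.259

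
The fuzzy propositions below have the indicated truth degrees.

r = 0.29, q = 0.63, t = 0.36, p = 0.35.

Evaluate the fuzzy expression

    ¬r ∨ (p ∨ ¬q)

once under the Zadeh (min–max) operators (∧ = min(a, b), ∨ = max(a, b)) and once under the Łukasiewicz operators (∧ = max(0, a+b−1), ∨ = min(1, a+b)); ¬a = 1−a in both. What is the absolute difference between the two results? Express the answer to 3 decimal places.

0.290

Under Zadeh (min–max):
  ¬r = 1 − 0.29 = 0.71
  ¬q = 1 − 0.63 = 0.37
  p ∨ ¬q = max(a, b) on (0.35, 0.37) = 0.37
  ¬r ∨ (p ∨ ¬q) = max(a, b) on (0.71, 0.37) = 0.71
  → value = 0.7100
Under Łukasiewicz:
  ¬r = 1 − 0.29 = 0.71
  ¬q = 1 − 0.63 = 0.37
  p ∨ ¬q = min(1, a+b) on (0.35, 0.37) = 0.72
  ¬r ∨ (p ∨ ¬q) = min(1, a+b) on (0.71, 0.72) = 1.00
  → value = 1.0000
|0.7100 − 1.0000| = 0.290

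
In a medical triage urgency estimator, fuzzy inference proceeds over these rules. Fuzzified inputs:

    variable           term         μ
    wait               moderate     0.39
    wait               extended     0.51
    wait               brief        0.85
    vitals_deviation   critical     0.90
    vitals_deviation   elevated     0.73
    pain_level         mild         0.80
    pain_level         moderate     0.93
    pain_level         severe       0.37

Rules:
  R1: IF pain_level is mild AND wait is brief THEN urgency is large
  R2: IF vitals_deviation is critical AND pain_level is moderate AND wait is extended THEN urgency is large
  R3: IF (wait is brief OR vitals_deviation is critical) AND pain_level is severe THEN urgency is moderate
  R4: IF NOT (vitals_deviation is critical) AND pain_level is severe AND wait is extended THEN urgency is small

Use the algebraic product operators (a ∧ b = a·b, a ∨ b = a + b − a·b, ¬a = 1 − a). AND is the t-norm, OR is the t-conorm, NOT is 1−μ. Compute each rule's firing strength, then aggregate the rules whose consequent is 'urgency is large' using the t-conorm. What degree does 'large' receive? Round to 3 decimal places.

0.817

R1: mild=0.80, brief=0.85; AND[a·b] → w = 0.6800
R2: critical=0.90, moderate=0.93, extended=0.51; AND[a·b] → w = 0.4269
R3: (brief=0.85 OR critical=0.90) = 0.9850; AND[a·b] with severe=0.37 → w = 0.3644
R4: ¬critical=1−0.90=0.10, severe=0.37, extended=0.51; AND[a·b] → w = 0.0189
Rules with consequent 'large': {R1, R2} → strengths 0.6800, 0.4269
Aggregate via t-conorm [a + b − a·b]: 0.8166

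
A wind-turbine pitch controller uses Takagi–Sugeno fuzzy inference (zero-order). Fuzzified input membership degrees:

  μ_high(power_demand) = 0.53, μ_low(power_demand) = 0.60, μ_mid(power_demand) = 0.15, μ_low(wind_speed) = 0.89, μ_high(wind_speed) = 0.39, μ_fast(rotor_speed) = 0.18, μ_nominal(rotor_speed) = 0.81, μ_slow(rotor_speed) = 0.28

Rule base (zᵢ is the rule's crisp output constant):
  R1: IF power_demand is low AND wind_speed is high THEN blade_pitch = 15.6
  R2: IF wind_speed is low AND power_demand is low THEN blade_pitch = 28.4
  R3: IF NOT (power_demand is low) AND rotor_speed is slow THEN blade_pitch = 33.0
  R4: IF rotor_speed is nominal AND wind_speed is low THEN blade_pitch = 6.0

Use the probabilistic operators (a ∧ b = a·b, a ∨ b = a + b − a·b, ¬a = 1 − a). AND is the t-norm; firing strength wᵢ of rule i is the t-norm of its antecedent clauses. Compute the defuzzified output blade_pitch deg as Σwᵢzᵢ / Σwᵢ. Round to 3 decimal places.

16.764

R1 (z=15.6): low=0.60, high=0.39; AND[a·b] → w = 0.2340
R2 (z=28.4): low=0.89, low=0.60; AND[a·b] → w = 0.5340
R3 (z=33.0): ¬low=1−0.60=0.40, slow=0.28; AND[a·b] → w = 0.1120
R4 (z=6.0): nominal=0.81, low=0.89; AND[a·b] → w = 0.7209
Weighted average = (0.2340·15.6 + 0.5340·28.4 + 0.1120·33.0 + 0.7209·6.0) / (0.2340 + 0.5340 + 0.1120 + 0.7209)
  = 26.8374 / 1.6009 = 16.764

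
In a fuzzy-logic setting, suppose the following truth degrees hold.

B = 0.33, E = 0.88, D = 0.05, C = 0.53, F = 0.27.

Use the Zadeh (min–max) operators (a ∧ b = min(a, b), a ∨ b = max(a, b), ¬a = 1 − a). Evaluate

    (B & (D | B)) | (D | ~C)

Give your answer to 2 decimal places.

0.47

D | B = max(a, b) on (0.05, 0.33) = 0.33
B & (D | B) = min(a, b) on (0.33, 0.33) = 0.33
~C = 1 − 0.53 = 0.47
D | ~C = max(a, b) on (0.05, 0.47) = 0.47
(B & (D | B)) | (D | ~C) = max(a, b) on (0.33, 0.47) = 0.47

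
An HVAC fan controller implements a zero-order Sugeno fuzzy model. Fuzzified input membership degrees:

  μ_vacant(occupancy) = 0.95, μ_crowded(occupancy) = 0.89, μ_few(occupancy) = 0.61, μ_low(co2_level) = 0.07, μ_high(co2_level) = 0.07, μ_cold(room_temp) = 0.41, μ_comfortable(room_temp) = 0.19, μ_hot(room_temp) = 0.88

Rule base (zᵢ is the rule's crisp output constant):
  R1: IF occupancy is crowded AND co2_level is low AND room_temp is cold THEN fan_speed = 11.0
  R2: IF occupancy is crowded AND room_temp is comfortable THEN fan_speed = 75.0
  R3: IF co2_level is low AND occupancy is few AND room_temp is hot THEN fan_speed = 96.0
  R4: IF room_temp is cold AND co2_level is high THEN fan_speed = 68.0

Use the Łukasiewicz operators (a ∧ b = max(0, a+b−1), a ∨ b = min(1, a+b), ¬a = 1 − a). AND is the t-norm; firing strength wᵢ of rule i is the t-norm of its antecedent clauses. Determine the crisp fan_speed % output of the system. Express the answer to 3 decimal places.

R1 (z=11.0): crowded=0.89, low=0.07, cold=0.41; AND[max(0, a+b−1)] → w = 0.00
R2 (z=75.0): crowded=0.89, comfortable=0.19; AND[max(0, a+b−1)] → w = 0.08
R3 (z=96.0): low=0.07, few=0.61, hot=0.88; AND[max(0, a+b−1)] → w = 0.00
R4 (z=68.0): cold=0.41, high=0.07; AND[max(0, a+b−1)] → w = 0.00
Weighted average = (0.00·11.0 + 0.08·75.0 + 0.00·96.0 + 0.00·68.0) / (0.00 + 0.08 + 0.00 + 0.00)
  = 6.0000 / 0.0800 = 75.000

75.000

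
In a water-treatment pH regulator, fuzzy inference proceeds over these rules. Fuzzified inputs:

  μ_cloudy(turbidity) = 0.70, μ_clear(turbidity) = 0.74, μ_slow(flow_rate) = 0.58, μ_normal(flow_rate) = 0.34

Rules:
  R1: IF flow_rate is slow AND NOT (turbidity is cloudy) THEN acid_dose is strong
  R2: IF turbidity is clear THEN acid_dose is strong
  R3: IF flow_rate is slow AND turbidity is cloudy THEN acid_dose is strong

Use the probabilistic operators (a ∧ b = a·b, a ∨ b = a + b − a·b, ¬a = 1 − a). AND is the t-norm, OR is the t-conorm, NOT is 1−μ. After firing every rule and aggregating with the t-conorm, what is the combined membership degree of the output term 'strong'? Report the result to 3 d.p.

0.872

R1: slow=0.58, ¬cloudy=1−0.70=0.30; AND[a·b] → w = 0.1740
R2: clear=0.74 → w = 0.7400
R3: slow=0.58, cloudy=0.70; AND[a·b] → w = 0.4060
Rules with consequent 'strong': {R1, R2, R3} → strengths 0.1740, 0.7400, 0.4060
Aggregate via t-conorm [a + b − a·b]: 0.8724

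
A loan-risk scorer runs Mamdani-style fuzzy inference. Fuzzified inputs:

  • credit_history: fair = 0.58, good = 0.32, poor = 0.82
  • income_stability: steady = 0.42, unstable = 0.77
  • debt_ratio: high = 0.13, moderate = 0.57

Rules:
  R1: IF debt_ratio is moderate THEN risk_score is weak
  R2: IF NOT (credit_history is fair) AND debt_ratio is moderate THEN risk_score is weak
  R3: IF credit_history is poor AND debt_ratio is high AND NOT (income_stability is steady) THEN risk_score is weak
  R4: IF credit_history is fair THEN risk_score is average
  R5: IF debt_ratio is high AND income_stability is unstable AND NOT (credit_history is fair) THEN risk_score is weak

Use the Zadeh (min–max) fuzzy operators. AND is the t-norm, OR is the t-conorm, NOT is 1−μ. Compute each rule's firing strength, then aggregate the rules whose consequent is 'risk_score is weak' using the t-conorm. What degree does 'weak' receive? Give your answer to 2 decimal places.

R1: moderate=0.57 → w = 0.57
R2: ¬fair=1−0.58=0.42, moderate=0.57; AND[min(a, b)] → w = 0.42
R3: poor=0.82, high=0.13, ¬steady=1−0.42=0.58; AND[min(a, b)] → w = 0.13
R4: fair=0.58 → w = 0.58
R5: high=0.13, unstable=0.77, ¬fair=1−0.58=0.42; AND[min(a, b)] → w = 0.13
Rules with consequent 'weak': {R1, R2, R3, R5} → strengths 0.57, 0.42, 0.13, 0.13
Aggregate via t-conorm [max(a, b)]: 0.57

0.57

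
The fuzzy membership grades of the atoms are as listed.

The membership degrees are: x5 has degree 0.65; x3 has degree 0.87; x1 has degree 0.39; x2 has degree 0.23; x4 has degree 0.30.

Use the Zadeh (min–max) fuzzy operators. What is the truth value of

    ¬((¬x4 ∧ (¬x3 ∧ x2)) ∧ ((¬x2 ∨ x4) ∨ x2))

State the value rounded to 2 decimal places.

¬x4 = 1 − 0.30 = 0.70
¬x3 = 1 − 0.87 = 0.13
¬x3 ∧ x2 = min(a, b) on (0.13, 0.23) = 0.13
¬x4 ∧ (¬x3 ∧ x2) = min(a, b) on (0.70, 0.13) = 0.13
¬x2 = 1 − 0.23 = 0.77
¬x2 ∨ x4 = max(a, b) on (0.77, 0.30) = 0.77
(¬x2 ∨ x4) ∨ x2 = max(a, b) on (0.77, 0.23) = 0.77
(¬x4 ∧ (¬x3 ∧ x2)) ∧ ((¬x2 ∨ x4) ∨ x2) = min(a, b) on (0.13, 0.77) = 0.13
¬((¬x4 ∧ (¬x3 ∧ x2)) ∧ ((¬x2 ∨ x4) ∨ x2)) = 1 − 0.13 = 0.87

0.87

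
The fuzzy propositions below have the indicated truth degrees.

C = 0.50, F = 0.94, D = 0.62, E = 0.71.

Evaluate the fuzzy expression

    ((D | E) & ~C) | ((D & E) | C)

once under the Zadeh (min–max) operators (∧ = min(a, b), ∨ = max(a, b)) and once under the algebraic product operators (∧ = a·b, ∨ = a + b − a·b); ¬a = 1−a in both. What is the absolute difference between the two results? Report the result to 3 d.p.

Under Zadeh (min–max):
  D | E = max(a, b) on (0.62, 0.71) = 0.71
  ~C = 1 − 0.50 = 0.50
  (D | E) & ~C = min(a, b) on (0.71, 0.50) = 0.50
  D & E = min(a, b) on (0.62, 0.71) = 0.62
  (D & E) | C = max(a, b) on (0.62, 0.50) = 0.62
  ((D | E) & ~C) | ((D & E) | C) = max(a, b) on (0.50, 0.62) = 0.62
  → value = 0.6200
Under algebraic product:
  D | E = a + b − a·b on (0.6200, 0.7100) = 0.8898
  ~C = 1 − 0.5000 = 0.5000
  (D | E) & ~C = a·b on (0.8898, 0.5000) = 0.4449
  D & E = a·b on (0.6200, 0.7100) = 0.4402
  (D & E) | C = a + b − a·b on (0.4402, 0.5000) = 0.7201
  ((D | E) & ~C) | ((D & E) | C) = a + b − a·b on (0.4449, 0.7201) = 0.8446
  → value = 0.8446
|0.6200 − 0.8446| = 0.225

0.225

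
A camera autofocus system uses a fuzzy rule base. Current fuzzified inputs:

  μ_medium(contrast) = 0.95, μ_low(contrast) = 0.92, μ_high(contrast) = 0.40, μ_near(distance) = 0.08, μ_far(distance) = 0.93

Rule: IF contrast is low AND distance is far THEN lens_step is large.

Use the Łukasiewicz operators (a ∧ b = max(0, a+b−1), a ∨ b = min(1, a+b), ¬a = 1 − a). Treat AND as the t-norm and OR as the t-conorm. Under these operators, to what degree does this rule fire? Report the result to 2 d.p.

0.85

firing strength: low=0.92, far=0.93; AND[max(0, a+b−1)] → w = 0.85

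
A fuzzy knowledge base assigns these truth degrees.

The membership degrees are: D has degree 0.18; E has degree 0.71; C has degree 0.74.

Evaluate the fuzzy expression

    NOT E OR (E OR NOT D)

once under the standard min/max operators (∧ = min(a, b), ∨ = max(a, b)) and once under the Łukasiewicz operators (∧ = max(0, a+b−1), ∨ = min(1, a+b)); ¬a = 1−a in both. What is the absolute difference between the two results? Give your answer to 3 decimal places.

0.180

Under standard min/max:
  NOT E = 1 − 0.71 = 0.29
  NOT D = 1 − 0.18 = 0.82
  E OR NOT D = max(a, b) on (0.71, 0.82) = 0.82
  NOT E OR (E OR NOT D) = max(a, b) on (0.29, 0.82) = 0.82
  → value = 0.8200
Under Łukasiewicz:
  NOT E = 1 − 0.71 = 0.29
  NOT D = 1 − 0.18 = 0.82
  E OR NOT D = min(1, a+b) on (0.71, 0.82) = 1.00
  NOT E OR (E OR NOT D) = min(1, a+b) on (0.29, 1.00) = 1.00
  → value = 1.0000
|0.8200 − 1.0000| = 0.180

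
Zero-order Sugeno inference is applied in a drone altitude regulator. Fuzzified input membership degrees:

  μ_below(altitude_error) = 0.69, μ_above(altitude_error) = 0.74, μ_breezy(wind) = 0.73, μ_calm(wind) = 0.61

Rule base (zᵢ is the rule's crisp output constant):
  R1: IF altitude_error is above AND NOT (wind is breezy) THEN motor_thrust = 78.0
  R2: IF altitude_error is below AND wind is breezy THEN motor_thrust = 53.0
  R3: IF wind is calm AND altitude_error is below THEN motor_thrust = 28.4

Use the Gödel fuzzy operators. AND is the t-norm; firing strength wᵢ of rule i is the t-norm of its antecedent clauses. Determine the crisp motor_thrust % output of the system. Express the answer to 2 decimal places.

R1 (z=78.0): above=0.74, ¬breezy=1−0.73=0.27; AND[min(a, b)] → w = 0.27
R2 (z=53.0): below=0.69, breezy=0.73; AND[min(a, b)] → w = 0.69
R3 (z=28.4): calm=0.61, below=0.69; AND[min(a, b)] → w = 0.61
Weighted average = (0.27·78.0 + 0.69·53.0 + 0.61·28.4) / (0.27 + 0.69 + 0.61)
  = 74.9540 / 1.5700 = 47.74

47.74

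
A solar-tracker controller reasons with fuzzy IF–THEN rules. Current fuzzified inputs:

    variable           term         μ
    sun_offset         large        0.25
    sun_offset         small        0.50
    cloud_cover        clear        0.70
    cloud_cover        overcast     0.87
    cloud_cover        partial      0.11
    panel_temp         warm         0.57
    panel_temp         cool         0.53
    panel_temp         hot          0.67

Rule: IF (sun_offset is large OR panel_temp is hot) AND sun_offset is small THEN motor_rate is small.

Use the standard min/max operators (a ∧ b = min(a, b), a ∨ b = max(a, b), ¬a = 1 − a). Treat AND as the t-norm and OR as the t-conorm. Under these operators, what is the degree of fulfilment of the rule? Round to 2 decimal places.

0.50

firing strength: (large=0.25 OR hot=0.67) = 0.67; AND[min(a, b)] with small=0.50 → w = 0.50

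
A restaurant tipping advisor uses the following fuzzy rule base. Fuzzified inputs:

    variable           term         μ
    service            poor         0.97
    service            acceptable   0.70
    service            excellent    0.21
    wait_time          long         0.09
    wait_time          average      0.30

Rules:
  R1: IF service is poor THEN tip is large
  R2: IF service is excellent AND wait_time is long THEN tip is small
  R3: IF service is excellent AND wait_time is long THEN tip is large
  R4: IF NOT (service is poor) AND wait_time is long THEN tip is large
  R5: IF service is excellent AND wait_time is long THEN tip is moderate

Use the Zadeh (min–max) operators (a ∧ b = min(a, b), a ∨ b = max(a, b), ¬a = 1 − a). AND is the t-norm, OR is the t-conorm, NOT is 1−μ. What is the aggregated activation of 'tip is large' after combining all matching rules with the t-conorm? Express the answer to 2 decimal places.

0.97

R1: poor=0.97 → w = 0.97
R2: excellent=0.21, long=0.09; AND[min(a, b)] → w = 0.09
R3: excellent=0.21, long=0.09; AND[min(a, b)] → w = 0.09
R4: ¬poor=1−0.97=0.03, long=0.09; AND[min(a, b)] → w = 0.03
R5: excellent=0.21, long=0.09; AND[min(a, b)] → w = 0.09
Rules with consequent 'large': {R1, R3, R4} → strengths 0.97, 0.09, 0.03
Aggregate via t-conorm [max(a, b)]: 0.97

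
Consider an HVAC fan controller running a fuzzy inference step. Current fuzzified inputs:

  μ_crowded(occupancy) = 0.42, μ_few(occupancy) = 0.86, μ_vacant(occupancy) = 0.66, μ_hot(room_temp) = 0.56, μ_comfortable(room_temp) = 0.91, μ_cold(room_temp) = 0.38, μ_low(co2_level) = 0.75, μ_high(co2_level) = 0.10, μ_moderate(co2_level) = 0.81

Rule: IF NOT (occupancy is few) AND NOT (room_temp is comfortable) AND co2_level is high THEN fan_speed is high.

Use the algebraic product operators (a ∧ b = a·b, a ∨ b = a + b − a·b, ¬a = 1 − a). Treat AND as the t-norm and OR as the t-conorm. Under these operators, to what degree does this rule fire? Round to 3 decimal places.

firing strength: ¬few=1−0.86=0.14, ¬comfortable=1−0.91=0.09, high=0.10; AND[a·b] → w = 0.0013

0.001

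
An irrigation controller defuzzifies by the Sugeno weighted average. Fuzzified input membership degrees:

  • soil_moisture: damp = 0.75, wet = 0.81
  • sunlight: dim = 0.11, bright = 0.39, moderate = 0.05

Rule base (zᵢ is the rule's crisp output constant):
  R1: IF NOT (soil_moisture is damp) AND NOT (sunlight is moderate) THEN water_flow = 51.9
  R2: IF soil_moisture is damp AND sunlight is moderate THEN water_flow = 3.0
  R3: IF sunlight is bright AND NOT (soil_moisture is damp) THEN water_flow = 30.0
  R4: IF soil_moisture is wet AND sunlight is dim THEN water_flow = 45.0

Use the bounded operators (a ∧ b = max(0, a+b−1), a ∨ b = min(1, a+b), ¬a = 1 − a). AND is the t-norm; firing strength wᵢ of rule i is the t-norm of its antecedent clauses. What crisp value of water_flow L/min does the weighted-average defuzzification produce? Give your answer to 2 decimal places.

51.90

R1 (z=51.9): ¬damp=1−0.75=0.25, ¬moderate=1−0.05=0.95; AND[max(0, a+b−1)] → w = 0.20
R2 (z=3.0): damp=0.75, moderate=0.05; AND[max(0, a+b−1)] → w = 0.00
R3 (z=30.0): bright=0.39, ¬damp=1−0.75=0.25; AND[max(0, a+b−1)] → w = 0.00
R4 (z=45.0): wet=0.81, dim=0.11; AND[max(0, a+b−1)] → w = 0.00
Weighted average = (0.20·51.9 + 0.00·3.0 + 0.00·30.0 + 0.00·45.0) / (0.20 + 0.00 + 0.00 + 0.00)
  = 10.3800 / 0.2000 = 51.90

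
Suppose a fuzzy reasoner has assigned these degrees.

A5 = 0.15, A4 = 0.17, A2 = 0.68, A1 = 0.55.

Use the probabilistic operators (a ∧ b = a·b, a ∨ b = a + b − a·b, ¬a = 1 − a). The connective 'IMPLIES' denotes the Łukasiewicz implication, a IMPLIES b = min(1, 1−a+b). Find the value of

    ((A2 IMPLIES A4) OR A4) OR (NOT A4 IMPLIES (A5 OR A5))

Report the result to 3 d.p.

A2 IMPLIES A4  [Łukasiewicz: min(1, 1−a+b)] with a=0.6800, b=0.1700 → 0.4900
(A2 IMPLIES A4) OR A4 = a + b − a·b on (0.4900, 0.1700) = 0.5767
NOT A4 = 1 − 0.1700 = 0.8300
A5 OR A5 = a + b − a·b on (0.1500, 0.1500) = 0.2775
NOT A4 IMPLIES (A5 OR A5)  [Łukasiewicz: min(1, 1−a+b)] with a=0.8300, b=0.2775 → 0.4475
((A2 IMPLIES A4) OR A4) OR (NOT A4 IMPLIES (A5 OR A5)) = a + b − a·b on (0.5767, 0.4475) = 0.7661

0.766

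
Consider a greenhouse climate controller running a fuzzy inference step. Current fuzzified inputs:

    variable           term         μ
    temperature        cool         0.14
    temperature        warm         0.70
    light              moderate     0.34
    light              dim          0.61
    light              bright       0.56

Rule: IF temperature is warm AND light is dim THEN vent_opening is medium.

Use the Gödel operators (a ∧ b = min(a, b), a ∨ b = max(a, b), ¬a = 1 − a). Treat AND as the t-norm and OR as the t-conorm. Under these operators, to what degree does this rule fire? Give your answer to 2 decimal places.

firing strength: warm=0.70, dim=0.61; AND[min(a, b)] → w = 0.61

0.61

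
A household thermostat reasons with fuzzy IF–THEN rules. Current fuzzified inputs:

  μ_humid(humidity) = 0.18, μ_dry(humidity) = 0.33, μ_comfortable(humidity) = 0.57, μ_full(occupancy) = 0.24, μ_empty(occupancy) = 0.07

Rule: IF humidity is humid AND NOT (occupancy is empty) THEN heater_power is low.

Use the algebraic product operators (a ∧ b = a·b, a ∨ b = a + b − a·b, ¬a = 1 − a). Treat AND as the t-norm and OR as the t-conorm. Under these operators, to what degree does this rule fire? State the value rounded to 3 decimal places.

firing strength: humid=0.18, ¬empty=1−0.07=0.93; AND[a·b] → w = 0.1674

0.167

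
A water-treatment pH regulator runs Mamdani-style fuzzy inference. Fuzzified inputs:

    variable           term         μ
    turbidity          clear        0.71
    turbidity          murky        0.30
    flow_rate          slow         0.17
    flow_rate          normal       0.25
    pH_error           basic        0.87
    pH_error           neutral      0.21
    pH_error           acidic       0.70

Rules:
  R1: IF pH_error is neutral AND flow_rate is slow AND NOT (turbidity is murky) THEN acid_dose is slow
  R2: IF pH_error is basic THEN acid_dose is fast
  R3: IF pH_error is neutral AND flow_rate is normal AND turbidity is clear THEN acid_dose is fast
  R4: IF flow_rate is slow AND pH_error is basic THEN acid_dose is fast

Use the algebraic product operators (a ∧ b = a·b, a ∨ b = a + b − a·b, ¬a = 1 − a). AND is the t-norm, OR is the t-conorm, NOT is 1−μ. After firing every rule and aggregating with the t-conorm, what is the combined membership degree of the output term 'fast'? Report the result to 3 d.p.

0.893

R1: neutral=0.21, slow=0.17, ¬murky=1−0.30=0.70; AND[a·b] → w = 0.0250
R2: basic=0.87 → w = 0.8700
R3: neutral=0.21, normal=0.25, clear=0.71; AND[a·b] → w = 0.0373
R4: slow=0.17, basic=0.87; AND[a·b] → w = 0.1479
Rules with consequent 'fast': {R2, R3, R4} → strengths 0.8700, 0.0373, 0.1479
Aggregate via t-conorm [a + b − a·b]: 0.8934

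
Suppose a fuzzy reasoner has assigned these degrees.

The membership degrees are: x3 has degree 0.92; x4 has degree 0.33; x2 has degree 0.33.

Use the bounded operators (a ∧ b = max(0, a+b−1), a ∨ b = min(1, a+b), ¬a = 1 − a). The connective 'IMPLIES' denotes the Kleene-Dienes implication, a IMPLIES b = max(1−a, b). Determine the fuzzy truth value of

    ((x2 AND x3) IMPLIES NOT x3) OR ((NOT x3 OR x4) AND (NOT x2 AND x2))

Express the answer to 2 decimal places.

0.75

x2 AND x3 = max(0, a+b−1) on (0.33, 0.92) = 0.25
NOT x3 = 1 − 0.92 = 0.08
(x2 AND x3) IMPLIES NOT x3  [Kleene-Dienes: max(1−a, b)] with a=0.25, b=0.08 → 0.75
NOT x3 = 1 − 0.92 = 0.08
NOT x3 OR x4 = min(1, a+b) on (0.08, 0.33) = 0.41
NOT x2 = 1 − 0.33 = 0.67
NOT x2 AND x2 = max(0, a+b−1) on (0.67, 0.33) = 0.00
(NOT x3 OR x4) AND (NOT x2 AND x2) = max(0, a+b−1) on (0.41, 0.00) = 0.00
((x2 AND x3) IMPLIES NOT x3) OR ((NOT x3 OR x4) AND (NOT x2 AND x2)) = min(1, a+b) on (0.75, 0.00) = 0.75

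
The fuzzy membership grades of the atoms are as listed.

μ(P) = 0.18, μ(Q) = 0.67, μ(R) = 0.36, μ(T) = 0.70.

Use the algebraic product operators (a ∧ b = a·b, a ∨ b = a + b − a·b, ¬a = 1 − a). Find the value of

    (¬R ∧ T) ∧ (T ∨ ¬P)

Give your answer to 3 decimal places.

0.424

¬R = 1 − 0.3600 = 0.6400
¬R ∧ T = a·b on (0.6400, 0.7000) = 0.4480
¬P = 1 − 0.1800 = 0.8200
T ∨ ¬P = a + b − a·b on (0.7000, 0.8200) = 0.9460
(¬R ∧ T) ∧ (T ∨ ¬P) = a·b on (0.4480, 0.9460) = 0.4238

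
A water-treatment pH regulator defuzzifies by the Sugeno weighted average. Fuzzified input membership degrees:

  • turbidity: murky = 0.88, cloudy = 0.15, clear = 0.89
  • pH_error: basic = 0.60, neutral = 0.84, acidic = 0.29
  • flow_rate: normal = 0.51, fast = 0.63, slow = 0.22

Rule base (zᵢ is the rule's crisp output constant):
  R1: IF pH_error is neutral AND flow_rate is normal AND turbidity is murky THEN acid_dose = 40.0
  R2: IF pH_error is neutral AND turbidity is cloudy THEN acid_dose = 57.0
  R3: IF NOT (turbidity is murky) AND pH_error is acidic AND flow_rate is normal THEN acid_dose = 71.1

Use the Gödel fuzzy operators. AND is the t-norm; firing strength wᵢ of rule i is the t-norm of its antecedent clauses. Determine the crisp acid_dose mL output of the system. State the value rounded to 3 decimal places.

R1 (z=40.0): neutral=0.84, normal=0.51, murky=0.88; AND[min(a, b)] → w = 0.51
R2 (z=57.0): neutral=0.84, cloudy=0.15; AND[min(a, b)] → w = 0.15
R3 (z=71.1): ¬murky=1−0.88=0.12, acidic=0.29, normal=0.51; AND[min(a, b)] → w = 0.12
Weighted average = (0.51·40.0 + 0.15·57.0 + 0.12·71.1) / (0.51 + 0.15 + 0.12)
  = 37.4820 / 0.7800 = 48.054

48.054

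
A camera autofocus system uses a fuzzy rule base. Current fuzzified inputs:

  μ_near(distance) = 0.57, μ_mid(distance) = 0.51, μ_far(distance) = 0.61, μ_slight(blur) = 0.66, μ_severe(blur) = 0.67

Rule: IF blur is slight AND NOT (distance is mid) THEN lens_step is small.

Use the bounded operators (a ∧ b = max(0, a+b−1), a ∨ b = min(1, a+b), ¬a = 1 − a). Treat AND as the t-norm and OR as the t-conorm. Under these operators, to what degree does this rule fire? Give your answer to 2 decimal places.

0.15

firing strength: slight=0.66, ¬mid=1−0.51=0.49; AND[max(0, a+b−1)] → w = 0.15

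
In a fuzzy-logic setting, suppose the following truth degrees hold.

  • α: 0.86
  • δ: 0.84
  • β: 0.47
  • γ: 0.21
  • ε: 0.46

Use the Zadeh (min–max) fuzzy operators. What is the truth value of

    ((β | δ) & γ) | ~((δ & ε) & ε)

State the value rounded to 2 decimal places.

β | δ = max(a, b) on (0.47, 0.84) = 0.84
(β | δ) & γ = min(a, b) on (0.84, 0.21) = 0.21
δ & ε = min(a, b) on (0.84, 0.46) = 0.46
(δ & ε) & ε = min(a, b) on (0.46, 0.46) = 0.46
~((δ & ε) & ε) = 1 − 0.46 = 0.54
((β | δ) & γ) | ~((δ & ε) & ε) = max(a, b) on (0.21, 0.54) = 0.54

0.54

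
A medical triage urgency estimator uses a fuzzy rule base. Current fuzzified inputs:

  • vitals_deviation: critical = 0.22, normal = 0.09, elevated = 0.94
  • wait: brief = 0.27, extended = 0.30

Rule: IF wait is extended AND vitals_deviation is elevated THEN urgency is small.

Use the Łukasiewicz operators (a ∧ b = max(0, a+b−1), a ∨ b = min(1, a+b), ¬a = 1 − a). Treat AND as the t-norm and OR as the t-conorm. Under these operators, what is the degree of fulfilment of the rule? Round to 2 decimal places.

0.24

firing strength: extended=0.30, elevated=0.94; AND[max(0, a+b−1)] → w = 0.24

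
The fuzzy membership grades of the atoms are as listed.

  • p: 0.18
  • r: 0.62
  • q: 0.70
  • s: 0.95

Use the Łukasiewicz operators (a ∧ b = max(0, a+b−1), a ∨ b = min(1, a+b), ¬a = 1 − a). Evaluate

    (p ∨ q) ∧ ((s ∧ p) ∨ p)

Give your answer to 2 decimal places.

0.19

p ∨ q = min(1, a+b) on (0.18, 0.70) = 0.88
s ∧ p = max(0, a+b−1) on (0.95, 0.18) = 0.13
(s ∧ p) ∨ p = min(1, a+b) on (0.13, 0.18) = 0.31
(p ∨ q) ∧ ((s ∧ p) ∨ p) = max(0, a+b−1) on (0.88, 0.31) = 0.19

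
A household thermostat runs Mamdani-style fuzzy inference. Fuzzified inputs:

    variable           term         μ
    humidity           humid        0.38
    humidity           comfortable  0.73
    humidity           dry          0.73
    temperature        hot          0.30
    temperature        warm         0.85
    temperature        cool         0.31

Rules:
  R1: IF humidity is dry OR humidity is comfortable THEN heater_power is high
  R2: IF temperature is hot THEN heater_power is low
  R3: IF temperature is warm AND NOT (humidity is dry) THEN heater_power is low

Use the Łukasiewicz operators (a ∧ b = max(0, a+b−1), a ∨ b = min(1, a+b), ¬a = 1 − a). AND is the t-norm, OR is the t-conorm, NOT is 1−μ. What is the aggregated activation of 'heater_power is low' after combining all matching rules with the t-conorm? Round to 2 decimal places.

R1: dry=0.73, comfortable=0.73; OR[min(1, a+b)] → w = 1.00
R2: hot=0.30 → w = 0.30
R3: warm=0.85, ¬dry=1−0.73=0.27; AND[max(0, a+b−1)] → w = 0.12
Rules with consequent 'low': {R2, R3} → strengths 0.30, 0.12
Aggregate via t-conorm [min(1, a+b)]: 0.42

0.42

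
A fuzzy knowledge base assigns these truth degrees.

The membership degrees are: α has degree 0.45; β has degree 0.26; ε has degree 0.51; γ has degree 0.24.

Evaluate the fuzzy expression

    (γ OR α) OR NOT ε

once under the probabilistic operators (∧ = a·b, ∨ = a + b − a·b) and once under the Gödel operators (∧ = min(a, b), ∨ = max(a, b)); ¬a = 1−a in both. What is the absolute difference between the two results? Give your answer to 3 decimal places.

0.297

Under probabilistic:
  γ OR α = a + b − a·b on (0.2400, 0.4500) = 0.5820
  NOT ε = 1 − 0.5100 = 0.4900
  (γ OR α) OR NOT ε = a + b − a·b on (0.5820, 0.4900) = 0.7868
  → value = 0.7868
Under Gödel:
  γ OR α = max(a, b) on (0.24, 0.45) = 0.45
  NOT ε = 1 − 0.51 = 0.49
  (γ OR α) OR NOT ε = max(a, b) on (0.45, 0.49) = 0.49
  → value = 0.4900
|0.7868 − 0.4900| = 0.297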